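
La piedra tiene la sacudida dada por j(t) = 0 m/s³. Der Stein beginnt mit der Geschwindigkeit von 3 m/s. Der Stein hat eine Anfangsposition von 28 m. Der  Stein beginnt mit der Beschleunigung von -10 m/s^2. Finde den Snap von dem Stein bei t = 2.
Um dies zu lösen, müssen wir 1 Ableitung unserer Gleichung für den Ruck j(t) = 0 nehmen. Mit d/dt von j(t) finden wir s(t) = 0. Aus der Gleichung für den Snap s(t) = 0, setzen wir t = 2 ein und erhalten s = 0.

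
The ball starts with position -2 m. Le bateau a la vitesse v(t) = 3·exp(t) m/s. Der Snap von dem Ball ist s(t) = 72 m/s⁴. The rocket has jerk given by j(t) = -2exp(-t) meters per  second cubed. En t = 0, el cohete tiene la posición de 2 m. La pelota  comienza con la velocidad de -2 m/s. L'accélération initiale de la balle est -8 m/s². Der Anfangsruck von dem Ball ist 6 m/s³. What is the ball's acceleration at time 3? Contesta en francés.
Pour résoudre ceci, nous devons prendre 2 intégrales de notre équation du snap s(t) = 72. L'intégrale du snap, avec j(0) = 6, donne le jerk: j(t) = 72·t + 6. L'intégrale du jerk, avec a(0) = -8, donne l'accélération: a(t) = 36·t^2 + 6·t - 8. En utilisant a(t) = 36·t^2 + 6·t - 8 et en substituant t = 3, nous trouvons a = 334.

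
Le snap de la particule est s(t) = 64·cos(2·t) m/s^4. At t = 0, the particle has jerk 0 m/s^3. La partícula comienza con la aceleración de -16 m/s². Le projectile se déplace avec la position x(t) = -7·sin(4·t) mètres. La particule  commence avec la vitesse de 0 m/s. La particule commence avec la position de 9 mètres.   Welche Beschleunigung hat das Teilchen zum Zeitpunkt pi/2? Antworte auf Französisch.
Nous devons intégrer notre équation du snap s(t) = 64·cos(2·t) 2 fois. L'intégrale du snap est le jerk. En utilisant j(0) = 0, nous obtenons j(t) = 32·sin(2·t). En prenant ∫j(t)dt et en appliquant a(0) = -16, nous trouvons a(t) = -16·cos(2·t). Nous avons l'accélération a(t) = -16·cos(2·t). En substituant t = pi/2: a(pi/2) = 16.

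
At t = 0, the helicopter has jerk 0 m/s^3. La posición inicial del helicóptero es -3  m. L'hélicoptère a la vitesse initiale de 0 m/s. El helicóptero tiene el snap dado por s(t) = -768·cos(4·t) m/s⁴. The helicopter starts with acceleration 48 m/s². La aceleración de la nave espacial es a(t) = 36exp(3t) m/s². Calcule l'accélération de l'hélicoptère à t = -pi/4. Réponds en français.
En partant du snap s(t) = -768·cos(4·t), nous prenons 2 primitives. En intégrant le snap et en utilisant la condition initiale j(0) = 0, nous obtenons j(t) = -192·sin(4·t). En intégrant le jerk et en utilisant la condition initiale a(0) = 48, nous obtenons a(t) = 48·cos(4·t). De l'équation de l'accélération a(t) = 48·cos(4·t), nous substituons t = -pi/4 pour obtenir a = -48.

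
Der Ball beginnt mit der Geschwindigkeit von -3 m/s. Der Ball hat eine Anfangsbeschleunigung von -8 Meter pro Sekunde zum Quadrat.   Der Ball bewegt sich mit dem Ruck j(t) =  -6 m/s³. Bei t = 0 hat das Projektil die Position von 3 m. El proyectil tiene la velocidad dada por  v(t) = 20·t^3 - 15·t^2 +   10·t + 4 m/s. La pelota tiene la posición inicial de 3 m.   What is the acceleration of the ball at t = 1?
To solve this, we need to take 1 integral of our jerk equation j(t) = -6. Finding the antiderivative of j(t) and using a(0) = -8: a(t) = -6·t - 8. Using a(t) = -6·t - 8 and substituting t = 1, we find a = -14.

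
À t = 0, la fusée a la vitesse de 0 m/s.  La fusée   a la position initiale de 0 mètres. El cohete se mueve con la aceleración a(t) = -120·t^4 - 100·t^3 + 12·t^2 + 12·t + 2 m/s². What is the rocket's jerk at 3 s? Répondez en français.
En partant de l'accélération a(t) = -120·t^4 - 100·t^3 + 12·t^2 + 12·t + 2, nous prenons 1 dérivée. En prenant d/dt de a(t), nous trouvons j(t) = -480·t^3 - 300·t^2 + 24·t + 12. De l'équation du jerk j(t) = -480·t^3 - 300·t^2 + 24·t + 12, nous substituons t = 3 pour obtenir j = -15576.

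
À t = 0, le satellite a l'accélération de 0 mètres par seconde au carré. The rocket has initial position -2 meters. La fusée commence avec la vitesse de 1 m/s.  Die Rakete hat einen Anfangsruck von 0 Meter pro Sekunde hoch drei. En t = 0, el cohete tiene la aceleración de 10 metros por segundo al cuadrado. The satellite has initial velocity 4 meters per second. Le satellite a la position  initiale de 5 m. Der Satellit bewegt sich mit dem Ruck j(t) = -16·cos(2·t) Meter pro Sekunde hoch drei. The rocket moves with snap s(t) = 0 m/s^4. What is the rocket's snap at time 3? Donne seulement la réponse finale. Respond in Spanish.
El snap en t = 3 es s = 0.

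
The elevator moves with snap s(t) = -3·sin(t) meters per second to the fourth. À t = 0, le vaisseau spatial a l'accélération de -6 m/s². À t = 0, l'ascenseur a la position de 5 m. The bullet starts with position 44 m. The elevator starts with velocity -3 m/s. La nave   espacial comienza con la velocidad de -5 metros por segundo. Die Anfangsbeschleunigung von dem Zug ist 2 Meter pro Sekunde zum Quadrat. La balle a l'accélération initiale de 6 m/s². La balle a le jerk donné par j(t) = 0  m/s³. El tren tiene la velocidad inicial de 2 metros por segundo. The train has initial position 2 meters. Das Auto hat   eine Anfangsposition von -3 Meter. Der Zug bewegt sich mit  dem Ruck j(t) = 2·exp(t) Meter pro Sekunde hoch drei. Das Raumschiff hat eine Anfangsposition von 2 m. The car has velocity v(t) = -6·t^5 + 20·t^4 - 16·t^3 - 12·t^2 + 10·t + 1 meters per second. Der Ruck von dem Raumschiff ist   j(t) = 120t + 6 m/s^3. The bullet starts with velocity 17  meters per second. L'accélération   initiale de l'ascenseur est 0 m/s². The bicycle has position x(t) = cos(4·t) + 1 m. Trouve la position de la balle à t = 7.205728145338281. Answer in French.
Nous devons trouver l'intégrale de notre équation du jerk j(t) = 0 3 fois. L'intégrale du jerk, avec a(0) = 6, donne l'accélération: a(t) = 6. En intégrant l'accélération et en utilisant la condition initiale v(0) = 17, nous obtenons v(t) = 6·t + 17. En intégrant la vitesse et en utilisant la condition initiale x(0) = 44, nous obtenons x(t) = 3·t^2 + 17·t + 44. Nous avons la position x(t) = 3·t^2 + 17·t + 44. En substituant t = 7.205728145338281: x(7.205728145338281) = 322.264932784312.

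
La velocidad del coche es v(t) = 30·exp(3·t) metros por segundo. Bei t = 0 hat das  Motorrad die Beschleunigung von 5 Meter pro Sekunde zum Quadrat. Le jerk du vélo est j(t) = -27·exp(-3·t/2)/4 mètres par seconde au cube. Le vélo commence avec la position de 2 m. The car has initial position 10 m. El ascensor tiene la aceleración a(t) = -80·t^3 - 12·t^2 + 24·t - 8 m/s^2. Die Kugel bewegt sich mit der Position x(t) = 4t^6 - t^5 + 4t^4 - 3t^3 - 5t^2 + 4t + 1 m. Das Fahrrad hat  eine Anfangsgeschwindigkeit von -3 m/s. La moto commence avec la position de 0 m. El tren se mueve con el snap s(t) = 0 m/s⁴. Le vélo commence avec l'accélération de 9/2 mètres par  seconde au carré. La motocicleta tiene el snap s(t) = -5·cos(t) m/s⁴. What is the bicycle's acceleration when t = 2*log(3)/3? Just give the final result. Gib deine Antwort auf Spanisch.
En t = 2*log(3)/3, a = 3/2.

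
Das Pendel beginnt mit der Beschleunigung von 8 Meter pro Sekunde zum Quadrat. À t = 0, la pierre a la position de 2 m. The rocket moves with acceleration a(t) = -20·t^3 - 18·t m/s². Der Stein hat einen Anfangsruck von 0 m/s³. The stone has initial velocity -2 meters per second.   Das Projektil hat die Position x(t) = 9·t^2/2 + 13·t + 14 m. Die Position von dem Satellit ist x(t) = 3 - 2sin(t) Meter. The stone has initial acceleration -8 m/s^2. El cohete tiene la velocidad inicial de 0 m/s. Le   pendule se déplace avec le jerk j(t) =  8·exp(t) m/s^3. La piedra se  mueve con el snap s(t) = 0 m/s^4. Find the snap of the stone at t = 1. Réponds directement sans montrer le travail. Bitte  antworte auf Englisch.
s(1) = 0.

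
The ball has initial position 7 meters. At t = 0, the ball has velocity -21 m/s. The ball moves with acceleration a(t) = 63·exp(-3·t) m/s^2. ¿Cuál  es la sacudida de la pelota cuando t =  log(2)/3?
Partiendo de la aceleración a(t) = 63·exp(-3·t), tomamos 1 derivada. Derivando la aceleración, obtenemos la sacudida: j(t) = -189·exp(-3·t). De la ecuación de la sacudida j(t) = -189·exp(-3·t), sustituimos t = log(2)/3 para obtener j = -189/2.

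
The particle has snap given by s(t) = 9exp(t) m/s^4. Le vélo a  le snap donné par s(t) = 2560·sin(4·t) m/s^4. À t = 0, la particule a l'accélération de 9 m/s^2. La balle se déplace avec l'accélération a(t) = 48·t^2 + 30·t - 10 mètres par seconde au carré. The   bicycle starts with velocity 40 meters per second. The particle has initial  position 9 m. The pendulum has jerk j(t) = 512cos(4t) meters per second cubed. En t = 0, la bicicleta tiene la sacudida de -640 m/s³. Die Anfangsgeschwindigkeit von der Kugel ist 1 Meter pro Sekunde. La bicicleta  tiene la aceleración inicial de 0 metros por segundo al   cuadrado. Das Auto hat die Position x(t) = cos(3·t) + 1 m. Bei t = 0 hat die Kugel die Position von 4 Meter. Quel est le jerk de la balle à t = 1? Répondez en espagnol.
Partiendo de la aceleración a(t) = 48·t^2 + 30·t - 10, tomamos 1 derivada. Derivando la aceleración, obtenemos la sacudida: j(t) = 96·t + 30. Usando j(t) = 96·t + 30 y sustituyendo t = 1, encontramos j = 126.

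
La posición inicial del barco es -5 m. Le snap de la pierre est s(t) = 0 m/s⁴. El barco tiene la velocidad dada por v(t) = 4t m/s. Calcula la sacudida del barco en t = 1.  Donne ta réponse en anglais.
To solve this, we need to take 2 derivatives of our velocity equation v(t) = 4·t. Taking d/dt of v(t), we find a(t) = 4. The derivative of acceleration gives jerk: j(t) = 0. Using j(t) = 0 and substituting t = 1, we find j = 0.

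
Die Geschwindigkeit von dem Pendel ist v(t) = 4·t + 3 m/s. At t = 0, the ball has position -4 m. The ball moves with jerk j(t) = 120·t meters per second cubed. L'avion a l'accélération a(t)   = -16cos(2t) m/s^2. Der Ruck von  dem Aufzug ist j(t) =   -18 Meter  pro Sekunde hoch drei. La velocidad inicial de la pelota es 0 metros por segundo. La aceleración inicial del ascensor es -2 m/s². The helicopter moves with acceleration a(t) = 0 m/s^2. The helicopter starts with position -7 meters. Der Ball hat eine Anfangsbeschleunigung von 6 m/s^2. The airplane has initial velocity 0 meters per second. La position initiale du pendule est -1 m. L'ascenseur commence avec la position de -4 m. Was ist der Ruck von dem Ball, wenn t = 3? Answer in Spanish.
De la ecuación de la sacudida j(t) = 120·t, sustituimos t = 3 para obtener j = 360.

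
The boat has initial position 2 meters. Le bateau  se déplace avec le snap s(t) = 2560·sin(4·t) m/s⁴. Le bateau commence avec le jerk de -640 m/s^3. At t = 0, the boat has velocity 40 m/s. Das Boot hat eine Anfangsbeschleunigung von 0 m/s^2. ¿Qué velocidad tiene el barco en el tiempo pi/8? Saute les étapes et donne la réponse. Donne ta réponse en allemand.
Bei t = pi/8, v = 0.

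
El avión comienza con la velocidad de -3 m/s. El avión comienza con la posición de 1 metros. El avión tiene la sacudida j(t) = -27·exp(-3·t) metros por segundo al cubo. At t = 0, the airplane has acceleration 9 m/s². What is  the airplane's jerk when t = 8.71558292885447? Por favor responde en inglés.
We have jerk j(t) = -27·exp(-3·t). Substituting t = 8.71558292885447: j(8.71558292885447) = -1.19117356398426E-10.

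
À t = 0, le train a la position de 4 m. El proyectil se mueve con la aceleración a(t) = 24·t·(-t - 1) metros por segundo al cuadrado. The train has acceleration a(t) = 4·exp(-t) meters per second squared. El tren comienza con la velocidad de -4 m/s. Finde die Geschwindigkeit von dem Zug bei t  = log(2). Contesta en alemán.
Um dies zu lösen, müssen wir 1 Stammfunktion unserer Gleichung für die Beschleunigung a(t) = 4·exp(-t) finden. Mit ∫a(t)dt und Anwendung von v(0) = -4, finden wir v(t) = -4·exp(-t). Wir haben die Geschwindigkeit v(t) = -4·exp(-t). Durch Einsetzen von t = log(2): v(log(2)) = -2.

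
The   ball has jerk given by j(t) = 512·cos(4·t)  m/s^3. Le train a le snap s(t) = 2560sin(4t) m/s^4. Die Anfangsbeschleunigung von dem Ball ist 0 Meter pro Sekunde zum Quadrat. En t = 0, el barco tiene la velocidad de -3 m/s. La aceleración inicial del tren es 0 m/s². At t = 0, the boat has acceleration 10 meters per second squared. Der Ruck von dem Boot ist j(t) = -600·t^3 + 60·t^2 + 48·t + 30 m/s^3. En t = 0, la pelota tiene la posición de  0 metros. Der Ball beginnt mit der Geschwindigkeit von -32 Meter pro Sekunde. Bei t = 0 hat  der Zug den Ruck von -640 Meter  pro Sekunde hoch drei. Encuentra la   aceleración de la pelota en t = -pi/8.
Partiendo de la sacudida j(t) = 512·cos(4·t), tomamos 1 antiderivada. La integral de la sacudida, con a(0) = 0, da la aceleración: a(t) = 128·sin(4·t). Tenemos la aceleración a(t) = 128·sin(4·t). Sustituyendo t = -pi/8: a(-pi/8) = -128.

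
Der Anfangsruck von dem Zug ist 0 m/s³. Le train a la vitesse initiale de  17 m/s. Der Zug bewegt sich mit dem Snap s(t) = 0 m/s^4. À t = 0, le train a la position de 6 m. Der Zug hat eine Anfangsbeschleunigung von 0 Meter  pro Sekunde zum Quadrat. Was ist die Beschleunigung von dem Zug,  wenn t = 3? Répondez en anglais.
To find the answer, we compute 2 antiderivatives of s(t) = 0. The integral of snap, with j(0) = 0, gives jerk: j(t) = 0. Finding the integral of j(t) and using a(0) = 0: a(t) = 0. Using a(t) = 0 and substituting t = 3, we find a = 0.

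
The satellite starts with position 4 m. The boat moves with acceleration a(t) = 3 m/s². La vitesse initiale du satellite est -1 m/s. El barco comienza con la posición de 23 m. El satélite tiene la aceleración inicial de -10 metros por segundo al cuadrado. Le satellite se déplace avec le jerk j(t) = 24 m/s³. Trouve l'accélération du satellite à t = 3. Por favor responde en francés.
En partant du jerk j(t) = 24, nous prenons 1 primitive. La primitive du jerk, avec a(0) = -10, donne l'accélération: a(t) = 24·t - 10. En utilisant a(t) = 24·t - 10 et en substituant t = 3, nous trouvons a = 62.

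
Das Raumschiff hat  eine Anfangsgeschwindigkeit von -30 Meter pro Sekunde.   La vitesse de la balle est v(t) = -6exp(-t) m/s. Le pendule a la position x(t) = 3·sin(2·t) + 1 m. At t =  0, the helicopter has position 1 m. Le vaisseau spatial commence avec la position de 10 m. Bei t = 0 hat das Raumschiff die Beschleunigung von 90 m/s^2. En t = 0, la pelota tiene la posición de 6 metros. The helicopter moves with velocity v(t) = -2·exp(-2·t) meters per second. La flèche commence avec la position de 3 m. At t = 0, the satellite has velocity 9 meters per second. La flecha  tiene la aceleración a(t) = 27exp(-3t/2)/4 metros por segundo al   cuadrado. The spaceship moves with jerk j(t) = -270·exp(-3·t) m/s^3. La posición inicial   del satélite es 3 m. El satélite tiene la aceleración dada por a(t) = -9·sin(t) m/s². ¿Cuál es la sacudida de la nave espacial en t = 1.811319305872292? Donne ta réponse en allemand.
Wir haben den Ruck j(t) = -270·exp(-3·t). Durch Einsetzen von t = 1.811319305872292: j(1.811319305872292) = -1.17876118216586.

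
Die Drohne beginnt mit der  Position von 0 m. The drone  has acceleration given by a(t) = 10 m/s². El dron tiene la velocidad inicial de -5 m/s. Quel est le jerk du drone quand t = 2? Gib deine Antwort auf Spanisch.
Debemos derivar nuestra ecuación de la aceleración a(t) = 10 1 vez. La derivada de la aceleración da la sacudida: j(t) = 0. De la ecuación de la sacudida j(t) = 0, sustituimos t = 2 para obtener j = 0.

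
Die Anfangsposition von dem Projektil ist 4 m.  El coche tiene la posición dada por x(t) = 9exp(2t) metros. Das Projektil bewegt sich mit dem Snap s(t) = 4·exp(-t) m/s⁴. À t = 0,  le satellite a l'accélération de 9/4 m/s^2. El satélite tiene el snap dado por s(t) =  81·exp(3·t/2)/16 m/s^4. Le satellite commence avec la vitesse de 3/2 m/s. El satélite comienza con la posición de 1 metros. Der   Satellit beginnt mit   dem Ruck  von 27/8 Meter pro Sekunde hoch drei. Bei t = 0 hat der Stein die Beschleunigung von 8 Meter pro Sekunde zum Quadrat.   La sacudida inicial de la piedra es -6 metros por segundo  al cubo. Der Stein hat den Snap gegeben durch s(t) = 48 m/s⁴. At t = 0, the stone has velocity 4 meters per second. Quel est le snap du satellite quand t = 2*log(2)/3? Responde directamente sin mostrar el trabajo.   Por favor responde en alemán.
Die Antwort ist 81/8.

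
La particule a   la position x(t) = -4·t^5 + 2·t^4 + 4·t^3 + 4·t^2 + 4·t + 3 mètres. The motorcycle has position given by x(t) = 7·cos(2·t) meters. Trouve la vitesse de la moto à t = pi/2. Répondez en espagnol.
Para resolver esto, necesitamos tomar 1 derivada de nuestra ecuación de la posición x(t) = 7·cos(2·t). Derivando la posición, obtenemos la velocidad: v(t) = -14·sin(2·t). Usando v(t) = -14·sin(2·t) y sustituyendo t = pi/2, encontramos v = 0.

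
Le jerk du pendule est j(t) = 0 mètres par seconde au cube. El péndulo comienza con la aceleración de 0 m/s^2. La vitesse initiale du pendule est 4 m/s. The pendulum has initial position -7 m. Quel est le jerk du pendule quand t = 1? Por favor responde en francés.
De l'équation du jerk j(t) = 0, nous substituons t = 1 pour obtenir j = 0.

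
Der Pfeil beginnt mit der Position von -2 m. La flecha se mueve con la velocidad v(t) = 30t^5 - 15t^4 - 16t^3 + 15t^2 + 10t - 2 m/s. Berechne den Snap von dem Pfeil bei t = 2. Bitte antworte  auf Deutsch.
Wir müssen unsere Gleichung für die Geschwindigkeit v(t) = 30·t^5 - 15·t^4 - 16·t^3 + 15·t^2 + 10·t - 2 3-mal ableiten. Durch Ableiten von der Geschwindigkeit erhalten wir die Beschleunigung: a(t) = 150·t^4 - 60·t^3 - 48·t^2 + 30·t + 10. Die Ableitung von der Beschleunigung ergibt den Ruck: j(t) = 600·t^3 - 180·t^2 - 96·t + 30. Durch Ableiten von dem Ruck erhalten wir den Snap: s(t) = 1800·t^2 - 360·t - 96. Aus der Gleichung für den Snap s(t) = 1800·t^2 - 360·t - 96, setzen wir t = 2 ein und erhalten s = 6384.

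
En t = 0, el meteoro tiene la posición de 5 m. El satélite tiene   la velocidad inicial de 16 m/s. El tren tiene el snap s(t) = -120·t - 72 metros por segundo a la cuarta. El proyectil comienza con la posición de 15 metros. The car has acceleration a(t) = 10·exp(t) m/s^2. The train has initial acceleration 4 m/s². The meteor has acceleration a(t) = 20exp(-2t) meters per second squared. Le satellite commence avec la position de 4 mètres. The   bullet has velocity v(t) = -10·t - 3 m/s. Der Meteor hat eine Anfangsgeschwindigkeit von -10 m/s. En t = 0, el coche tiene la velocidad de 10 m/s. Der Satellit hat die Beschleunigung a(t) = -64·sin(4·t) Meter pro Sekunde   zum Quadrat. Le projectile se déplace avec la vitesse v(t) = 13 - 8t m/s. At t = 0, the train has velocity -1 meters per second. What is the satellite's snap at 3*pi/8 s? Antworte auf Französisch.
Nous devons dériver notre équation de l'accélération a(t) = -64·sin(4·t) 2 fois. En prenant d/dt de a(t), nous trouvons j(t) = -256·cos(4·t). En dérivant le jerk, nous obtenons le snap: s(t) = 1024·sin(4·t). Nous avons le snap s(t) = 1024·sin(4·t). En substituant t = 3*pi/8: s(3*pi/8) = -1024.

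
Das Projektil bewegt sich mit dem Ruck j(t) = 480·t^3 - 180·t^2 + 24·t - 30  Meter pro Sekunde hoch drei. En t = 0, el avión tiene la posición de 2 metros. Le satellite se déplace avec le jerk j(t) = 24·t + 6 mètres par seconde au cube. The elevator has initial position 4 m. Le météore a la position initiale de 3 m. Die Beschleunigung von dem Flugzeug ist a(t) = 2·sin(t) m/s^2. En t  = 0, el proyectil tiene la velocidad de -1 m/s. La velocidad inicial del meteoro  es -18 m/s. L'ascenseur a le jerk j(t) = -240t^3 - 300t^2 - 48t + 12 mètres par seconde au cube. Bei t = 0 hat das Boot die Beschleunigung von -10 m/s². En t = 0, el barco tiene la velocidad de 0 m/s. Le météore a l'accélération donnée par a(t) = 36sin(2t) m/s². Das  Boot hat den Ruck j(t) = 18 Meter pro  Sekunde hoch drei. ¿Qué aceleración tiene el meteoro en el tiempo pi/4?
De la ecuación de la aceleración a(t) = 36·sin(2·t), sustituimos t = pi/4 para obtener a = 36.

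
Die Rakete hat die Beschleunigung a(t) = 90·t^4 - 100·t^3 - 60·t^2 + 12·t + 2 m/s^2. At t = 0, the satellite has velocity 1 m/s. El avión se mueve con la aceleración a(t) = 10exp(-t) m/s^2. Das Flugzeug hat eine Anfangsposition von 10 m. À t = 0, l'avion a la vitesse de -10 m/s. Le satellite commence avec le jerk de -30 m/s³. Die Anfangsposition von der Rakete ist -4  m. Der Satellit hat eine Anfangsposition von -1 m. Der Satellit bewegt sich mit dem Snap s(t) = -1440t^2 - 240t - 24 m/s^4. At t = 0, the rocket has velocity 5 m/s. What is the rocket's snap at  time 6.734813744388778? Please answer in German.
Ausgehend von der Beschleunigung a(t) = 90·t^4 - 100·t^3 - 60·t^2 + 12·t + 2, nehmen wir 2 Ableitungen. Durch Ableiten von der Beschleunigung erhalten wir den Ruck: j(t) = 360·t^3 - 300·t^2 - 120·t + 12. Durch Ableiten von dem Ruck erhalten wir den Snap: s(t) = 1080·t^2 - 600·t - 120. Aus der Gleichung für den Snap s(t) = 1080·t^2 - 600·t - 120, setzen wir t = 6.734813744388778 ein und erhalten s = 44825.4452187034.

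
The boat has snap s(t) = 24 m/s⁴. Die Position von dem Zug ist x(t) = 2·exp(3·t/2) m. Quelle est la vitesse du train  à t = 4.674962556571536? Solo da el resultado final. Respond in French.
La réponse est 3331.09421977252.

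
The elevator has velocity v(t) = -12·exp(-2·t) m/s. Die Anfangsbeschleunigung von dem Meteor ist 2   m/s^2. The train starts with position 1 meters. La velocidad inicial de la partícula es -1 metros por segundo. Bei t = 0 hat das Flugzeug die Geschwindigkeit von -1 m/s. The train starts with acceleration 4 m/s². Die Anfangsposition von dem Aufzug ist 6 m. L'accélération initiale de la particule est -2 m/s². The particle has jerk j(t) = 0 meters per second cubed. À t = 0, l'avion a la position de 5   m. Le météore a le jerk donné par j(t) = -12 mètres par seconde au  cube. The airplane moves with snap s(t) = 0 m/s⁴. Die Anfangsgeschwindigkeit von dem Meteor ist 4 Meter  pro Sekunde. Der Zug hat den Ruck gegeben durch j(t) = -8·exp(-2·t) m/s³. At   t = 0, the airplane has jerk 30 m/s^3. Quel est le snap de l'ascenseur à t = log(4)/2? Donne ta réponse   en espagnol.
Partiendo de la velocidad v(t) = -12·exp(-2·t), tomamos 3 derivadas. Tomando d/dt de v(t), encontramos a(t) = 24·exp(-2·t). Tomando d/dt de a(t), encontramos j(t) = -48·exp(-2·t). Derivando la sacudida, obtenemos el snap: s(t) = 96·exp(-2·t). Tenemos el snap s(t) = 96·exp(-2·t). Sustituyendo t = log(4)/2: s(log(4)/2) = 24.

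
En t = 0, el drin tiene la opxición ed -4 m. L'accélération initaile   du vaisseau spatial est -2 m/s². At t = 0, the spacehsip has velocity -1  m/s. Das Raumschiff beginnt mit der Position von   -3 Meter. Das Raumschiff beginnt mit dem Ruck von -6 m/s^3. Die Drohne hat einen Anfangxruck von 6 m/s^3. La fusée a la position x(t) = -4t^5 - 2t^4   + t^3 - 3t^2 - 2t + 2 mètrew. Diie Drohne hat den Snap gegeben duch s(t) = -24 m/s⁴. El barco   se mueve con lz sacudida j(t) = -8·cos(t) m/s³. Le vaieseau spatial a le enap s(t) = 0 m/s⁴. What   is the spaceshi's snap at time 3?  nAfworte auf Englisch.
From the given snap equation s(t) = 0, we substitute t = 3 to get s = 0.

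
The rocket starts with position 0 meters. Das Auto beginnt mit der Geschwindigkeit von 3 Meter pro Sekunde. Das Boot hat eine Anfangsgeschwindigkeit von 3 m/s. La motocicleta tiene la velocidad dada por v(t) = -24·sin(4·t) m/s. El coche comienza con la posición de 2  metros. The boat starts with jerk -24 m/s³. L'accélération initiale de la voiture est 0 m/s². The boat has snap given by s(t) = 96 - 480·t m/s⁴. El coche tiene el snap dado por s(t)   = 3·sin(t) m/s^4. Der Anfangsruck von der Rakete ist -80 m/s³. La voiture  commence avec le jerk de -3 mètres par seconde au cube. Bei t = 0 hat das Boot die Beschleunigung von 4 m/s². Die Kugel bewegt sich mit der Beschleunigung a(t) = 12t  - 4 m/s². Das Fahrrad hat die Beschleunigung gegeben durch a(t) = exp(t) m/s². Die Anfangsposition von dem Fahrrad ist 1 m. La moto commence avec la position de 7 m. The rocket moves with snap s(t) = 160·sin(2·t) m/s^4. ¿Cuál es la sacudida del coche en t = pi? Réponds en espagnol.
Partiendo del snap s(t) = 3·sin(t), tomamos 1 antiderivada. La antiderivada del snap, con j(0) = -3, da la sacudida: j(t) = -3·cos(t). Tenemos la sacudida j(t) = -3·cos(t). Sustituyendo t = pi: j(pi) = 3.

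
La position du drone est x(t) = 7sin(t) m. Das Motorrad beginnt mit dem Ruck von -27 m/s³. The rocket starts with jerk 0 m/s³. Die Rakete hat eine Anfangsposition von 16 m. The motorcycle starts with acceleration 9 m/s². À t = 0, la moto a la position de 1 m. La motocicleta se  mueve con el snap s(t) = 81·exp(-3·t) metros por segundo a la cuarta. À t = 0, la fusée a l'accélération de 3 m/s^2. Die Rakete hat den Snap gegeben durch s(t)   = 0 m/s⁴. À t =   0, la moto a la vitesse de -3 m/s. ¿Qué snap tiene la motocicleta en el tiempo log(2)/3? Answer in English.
We have snap s(t) = 81·exp(-3·t). Substituting t = log(2)/3: s(log(2)/3) = 81/2.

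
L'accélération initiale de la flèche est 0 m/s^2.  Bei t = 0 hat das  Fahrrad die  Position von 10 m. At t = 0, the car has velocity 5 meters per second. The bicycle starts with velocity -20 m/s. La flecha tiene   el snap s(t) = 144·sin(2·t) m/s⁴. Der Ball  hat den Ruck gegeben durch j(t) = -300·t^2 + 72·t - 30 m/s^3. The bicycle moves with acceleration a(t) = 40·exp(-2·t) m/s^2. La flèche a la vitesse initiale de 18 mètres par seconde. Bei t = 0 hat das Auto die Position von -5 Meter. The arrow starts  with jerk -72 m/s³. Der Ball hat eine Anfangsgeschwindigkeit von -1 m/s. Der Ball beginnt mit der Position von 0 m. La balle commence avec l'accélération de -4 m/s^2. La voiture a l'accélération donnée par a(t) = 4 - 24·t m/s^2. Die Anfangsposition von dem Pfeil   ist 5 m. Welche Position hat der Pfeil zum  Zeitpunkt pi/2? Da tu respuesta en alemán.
Um dies zu lösen, müssen wir 4 Integrale unserer Gleichung für den Snap s(t) = 144·sin(2·t) finden. Durch Integration von dem Snap und Verwendung der Anfangsbedingung j(0) = -72, erhalten wir j(t) = -72·cos(2·t). Durch Integration von dem Ruck und Verwendung der Anfangsbedingung a(0) = 0, erhalten wir a(t) = -36·sin(2·t). Mit ∫a(t)dt und Anwendung von v(0) = 18, finden wir v(t) = 18·cos(2·t). Die Stammfunktion von der Geschwindigkeit ist die Position. Mit x(0) = 5 erhalten wir x(t) = 9·sin(2·t) + 5. Wir haben die Position x(t) = 9·sin(2·t) + 5. Durch Einsetzen von t = pi/2: x(pi/2) = 5.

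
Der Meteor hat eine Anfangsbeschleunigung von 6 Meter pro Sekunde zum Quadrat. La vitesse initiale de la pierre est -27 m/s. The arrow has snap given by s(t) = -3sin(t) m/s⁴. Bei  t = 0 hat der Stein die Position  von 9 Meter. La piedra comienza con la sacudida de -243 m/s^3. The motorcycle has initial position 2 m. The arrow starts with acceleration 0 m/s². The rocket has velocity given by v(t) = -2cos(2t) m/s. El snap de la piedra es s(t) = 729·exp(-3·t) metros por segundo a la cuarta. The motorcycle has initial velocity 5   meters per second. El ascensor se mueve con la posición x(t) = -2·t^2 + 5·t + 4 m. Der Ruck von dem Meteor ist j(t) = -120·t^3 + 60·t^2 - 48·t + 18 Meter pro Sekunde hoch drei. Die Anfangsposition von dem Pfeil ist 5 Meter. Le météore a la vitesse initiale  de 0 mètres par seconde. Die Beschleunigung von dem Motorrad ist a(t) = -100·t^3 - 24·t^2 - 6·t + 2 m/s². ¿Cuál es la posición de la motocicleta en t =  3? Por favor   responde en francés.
Pour résoudre ceci, nous devons prendre 2 intégrales de notre équation de l'accélération a(t) = -100·t^3 - 24·t^2 - 6·t + 2. L'intégrale de l'accélération est la vitesse. En utilisant v(0) = 5, nous obtenons v(t) = -25·t^4 - 8·t^3 - 3·t^2 + 2·t + 5. En intégrant la vitesse et en utilisant la condition initiale x(0) = 2, nous obtenons x(t) = -5·t^5 - 2·t^4 - t^3 + t^2 + 5·t + 2. En utilisant x(t) = -5·t^5 - 2·t^4 - t^3 + t^2 + 5·t + 2 et en substituant t = 3, nous trouvons x = -1378.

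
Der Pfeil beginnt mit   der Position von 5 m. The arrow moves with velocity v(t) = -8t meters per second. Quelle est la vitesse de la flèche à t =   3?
Nous avons la vitesse v(t) = -8·t. En substituant t = 3: v(3) = -24.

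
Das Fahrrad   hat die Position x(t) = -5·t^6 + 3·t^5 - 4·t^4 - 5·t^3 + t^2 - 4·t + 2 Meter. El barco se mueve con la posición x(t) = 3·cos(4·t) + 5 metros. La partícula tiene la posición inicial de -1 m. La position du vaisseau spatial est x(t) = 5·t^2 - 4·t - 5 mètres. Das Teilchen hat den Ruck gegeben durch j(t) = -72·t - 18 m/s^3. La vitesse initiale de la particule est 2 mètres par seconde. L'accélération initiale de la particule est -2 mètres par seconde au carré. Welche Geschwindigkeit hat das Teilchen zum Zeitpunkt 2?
Wir müssen die Stammfunktion unserer Gleichung für den Ruck j(t) = -72·t - 18 2-mal finden. Mit ∫j(t)dt und Anwendung von a(0) = -2, finden wir a(t) = -36·t^2 - 18·t - 2. Mit ∫a(t)dt und Anwendung von v(0) = 2, finden wir v(t) = -12·t^3 - 9·t^2 - 2·t + 2. Mit v(t) = -12·t^3 - 9·t^2 - 2·t + 2 und Einsetzen von t = 2, finden wir v = -134.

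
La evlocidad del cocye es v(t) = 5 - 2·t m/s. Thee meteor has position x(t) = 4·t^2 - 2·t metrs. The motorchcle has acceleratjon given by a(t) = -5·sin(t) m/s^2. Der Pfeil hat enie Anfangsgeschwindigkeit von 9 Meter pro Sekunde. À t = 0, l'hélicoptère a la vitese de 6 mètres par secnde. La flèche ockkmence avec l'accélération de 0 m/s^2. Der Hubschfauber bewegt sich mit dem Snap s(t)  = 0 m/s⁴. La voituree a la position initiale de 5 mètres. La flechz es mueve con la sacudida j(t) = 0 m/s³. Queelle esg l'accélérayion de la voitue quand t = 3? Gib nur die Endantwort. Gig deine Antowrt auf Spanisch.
La respuesta es -2.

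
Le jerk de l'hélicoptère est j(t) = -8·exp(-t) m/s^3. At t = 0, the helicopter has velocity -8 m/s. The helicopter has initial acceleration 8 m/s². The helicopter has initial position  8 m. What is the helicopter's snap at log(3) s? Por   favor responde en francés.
Pour résoudre ceci, nous devons prendre 1 dérivée de notre équation du jerk j(t) = -8·exp(-t). La dérivée du jerk donne le snap: s(t) = 8·exp(-t). Nous avons le snap s(t) = 8·exp(-t). En substituant t = log(3): s(log(3)) = 8/3.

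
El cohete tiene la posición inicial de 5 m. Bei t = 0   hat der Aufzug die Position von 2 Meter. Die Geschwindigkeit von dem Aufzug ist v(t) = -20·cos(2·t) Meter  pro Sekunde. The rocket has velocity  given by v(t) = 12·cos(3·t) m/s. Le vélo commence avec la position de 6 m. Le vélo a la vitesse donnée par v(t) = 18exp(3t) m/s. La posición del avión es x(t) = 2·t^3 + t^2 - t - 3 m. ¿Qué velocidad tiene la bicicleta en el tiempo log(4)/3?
Usando v(t) = 18·exp(3·t) y sustituyendo t = log(4)/3, encontramos v = 72.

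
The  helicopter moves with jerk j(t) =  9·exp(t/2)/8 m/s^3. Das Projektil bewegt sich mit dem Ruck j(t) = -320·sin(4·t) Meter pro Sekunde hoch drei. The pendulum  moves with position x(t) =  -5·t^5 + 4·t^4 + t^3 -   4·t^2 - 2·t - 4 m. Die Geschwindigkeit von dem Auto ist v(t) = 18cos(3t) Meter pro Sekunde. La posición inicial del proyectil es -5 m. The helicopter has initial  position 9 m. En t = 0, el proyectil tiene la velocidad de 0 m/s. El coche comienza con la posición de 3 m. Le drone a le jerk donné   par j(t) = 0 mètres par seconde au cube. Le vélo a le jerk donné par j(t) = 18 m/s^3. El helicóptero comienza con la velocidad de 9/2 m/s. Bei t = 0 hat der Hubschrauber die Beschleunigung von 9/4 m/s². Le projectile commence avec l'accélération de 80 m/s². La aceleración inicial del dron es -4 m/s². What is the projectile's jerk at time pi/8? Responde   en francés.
En utilisant j(t) = -320·sin(4·t) et en substituant t = pi/8, nous trouvons j = -320.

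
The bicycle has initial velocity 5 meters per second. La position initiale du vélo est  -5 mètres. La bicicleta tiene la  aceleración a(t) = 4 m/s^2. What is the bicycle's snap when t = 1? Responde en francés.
En partant de l'accélération a(t) = 4, nous prenons 2 dérivées. En prenant d/dt de a(t), nous trouvons j(t) = 0. La dérivée du jerk donne le snap: s(t) = 0. Nous avons le snap s(t) = 0. En substituant t = 1: s(1) = 0.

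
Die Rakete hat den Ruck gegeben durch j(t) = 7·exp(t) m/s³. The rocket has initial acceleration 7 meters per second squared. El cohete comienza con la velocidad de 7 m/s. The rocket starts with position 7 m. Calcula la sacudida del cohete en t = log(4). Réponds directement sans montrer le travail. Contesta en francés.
j(log(4)) = 28.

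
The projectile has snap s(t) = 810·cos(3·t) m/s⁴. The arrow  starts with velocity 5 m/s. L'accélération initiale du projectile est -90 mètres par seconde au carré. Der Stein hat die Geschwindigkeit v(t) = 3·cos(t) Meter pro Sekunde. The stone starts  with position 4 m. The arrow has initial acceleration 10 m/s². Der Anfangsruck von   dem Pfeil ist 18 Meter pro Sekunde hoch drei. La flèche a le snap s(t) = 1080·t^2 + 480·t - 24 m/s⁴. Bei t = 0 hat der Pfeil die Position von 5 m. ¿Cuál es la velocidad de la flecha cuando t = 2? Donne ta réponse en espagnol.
Necesitamos integrar nuestra ecuación del snap s(t) = 1080·t^2 + 480·t - 24 3 veces. Integrando el snap y usando la condición inicial j(0) = 18, obtenemos j(t) = 360·t^3 + 240·t^2 - 24·t + 18. Integrando la sacudida y usando la condición inicial a(0) = 10, obtenemos a(t) = 90·t^4 + 80·t^3 - 12·t^2 + 18·t + 10. Integrando la aceleración y usando la condición inicial v(0) = 5, obtenemos v(t) = 18·t^5 + 20·t^4 - 4·t^3 + 9·t^2 + 10·t + 5. De la ecuación de la velocidad v(t) = 18·t^5 + 20·t^4 - 4·t^3 + 9·t^2 + 10·t + 5, sustituimos t = 2 para obtener v = 925.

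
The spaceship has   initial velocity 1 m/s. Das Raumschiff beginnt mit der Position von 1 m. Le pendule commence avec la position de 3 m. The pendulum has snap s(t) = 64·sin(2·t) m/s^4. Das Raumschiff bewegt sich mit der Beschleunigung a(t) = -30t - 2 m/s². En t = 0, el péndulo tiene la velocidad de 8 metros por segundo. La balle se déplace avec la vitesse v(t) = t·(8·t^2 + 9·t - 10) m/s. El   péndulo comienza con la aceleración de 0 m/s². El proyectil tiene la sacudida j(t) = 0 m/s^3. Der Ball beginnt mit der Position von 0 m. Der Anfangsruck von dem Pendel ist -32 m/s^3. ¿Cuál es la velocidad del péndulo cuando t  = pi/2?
Debemos encontrar la antiderivada de nuestra ecuación del snap s(t) = 64·sin(2·t) 3 veces. La integral del snap es la sacudida. Usando j(0) = -32, obtenemos j(t) = -32·cos(2·t). Tomando ∫j(t)dt y aplicando a(0) = 0, encontramos a(t) = -16·sin(2·t). Integrando la aceleración y usando la condición inicial v(0) = 8, obtenemos v(t) = 8·cos(2·t). Usando v(t) = 8·cos(2·t) y sustituyendo t = pi/2, encontramos v = -8.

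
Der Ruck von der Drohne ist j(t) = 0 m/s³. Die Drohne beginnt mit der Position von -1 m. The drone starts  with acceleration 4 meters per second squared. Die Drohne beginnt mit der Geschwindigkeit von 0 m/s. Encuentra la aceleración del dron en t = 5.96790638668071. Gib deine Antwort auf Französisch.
En partant du jerk j(t) = 0, nous prenons 1 primitive. En prenant ∫j(t)dt et en appliquant a(0) = 4, nous trouvons a(t) = 4. En utilisant a(t) = 4 et en substituant t = 5.96790638668071, nous trouvons a = 4.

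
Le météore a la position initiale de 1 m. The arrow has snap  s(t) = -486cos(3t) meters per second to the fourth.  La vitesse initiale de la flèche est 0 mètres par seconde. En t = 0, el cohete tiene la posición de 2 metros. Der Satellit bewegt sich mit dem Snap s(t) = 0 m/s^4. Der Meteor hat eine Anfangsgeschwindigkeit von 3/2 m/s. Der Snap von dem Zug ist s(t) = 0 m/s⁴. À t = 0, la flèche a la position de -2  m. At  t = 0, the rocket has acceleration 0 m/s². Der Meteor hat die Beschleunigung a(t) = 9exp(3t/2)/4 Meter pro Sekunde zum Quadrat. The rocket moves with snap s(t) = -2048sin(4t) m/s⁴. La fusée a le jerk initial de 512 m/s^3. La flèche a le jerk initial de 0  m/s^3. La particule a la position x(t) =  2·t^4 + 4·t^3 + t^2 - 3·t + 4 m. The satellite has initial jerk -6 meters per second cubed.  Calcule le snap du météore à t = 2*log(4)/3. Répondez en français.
En partant de l'accélération a(t) = 9·exp(3·t/2)/4, nous prenons 2 dérivées. En dérivant l'accélération, nous obtenons le jerk: j(t) = 27·exp(3·t/2)/8. En dérivant le jerk, nous obtenons le snap: s(t) = 81·exp(3·t/2)/16. En utilisant s(t) = 81·exp(3·t/2)/16 et en substituant t = 2*log(4)/3, nous trouvons s = 81/4.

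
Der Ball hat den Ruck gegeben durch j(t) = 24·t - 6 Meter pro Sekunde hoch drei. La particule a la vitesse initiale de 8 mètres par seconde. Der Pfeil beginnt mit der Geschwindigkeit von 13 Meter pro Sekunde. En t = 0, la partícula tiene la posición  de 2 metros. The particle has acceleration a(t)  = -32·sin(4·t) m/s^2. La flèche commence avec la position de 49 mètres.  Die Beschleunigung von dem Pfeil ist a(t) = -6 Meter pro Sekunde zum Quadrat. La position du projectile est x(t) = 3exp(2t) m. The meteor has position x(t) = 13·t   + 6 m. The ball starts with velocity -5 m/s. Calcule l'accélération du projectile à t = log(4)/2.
En partant de la position x(t) = 3·exp(2·t), nous prenons 2 dérivées. En dérivant la position, nous obtenons la vitesse: v(t) = 6·exp(2·t). En prenant d/dt de v(t), nous trouvons a(t) = 12·exp(2·t). En utilisant a(t) = 12·exp(2·t) et en substituant t = log(4)/2, nous trouvons a = 48.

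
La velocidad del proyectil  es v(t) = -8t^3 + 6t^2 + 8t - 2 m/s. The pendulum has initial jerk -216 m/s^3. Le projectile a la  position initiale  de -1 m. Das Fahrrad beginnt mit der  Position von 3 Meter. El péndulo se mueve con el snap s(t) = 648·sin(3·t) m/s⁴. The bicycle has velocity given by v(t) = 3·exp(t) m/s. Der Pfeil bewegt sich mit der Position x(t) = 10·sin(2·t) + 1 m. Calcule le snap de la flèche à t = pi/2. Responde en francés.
Pour résoudre ceci, nous devons prendre 4 dérivées de notre équation de la position x(t) = 10·sin(2·t) + 1. En dérivant la position, nous obtenons la vitesse: v(t) = 20·cos(2·t). En dérivant la vitesse, nous obtenons l'accélération: a(t) = -40·sin(2·t). En prenant d/dt de a(t), nous trouvons j(t) = -80·cos(2·t). En prenant d/dt de j(t), nous trouvons s(t) = 160·sin(2·t). De l'équation du snap s(t) = 160·sin(2·t), nous substituons t = pi/2 pour obtenir s = 0.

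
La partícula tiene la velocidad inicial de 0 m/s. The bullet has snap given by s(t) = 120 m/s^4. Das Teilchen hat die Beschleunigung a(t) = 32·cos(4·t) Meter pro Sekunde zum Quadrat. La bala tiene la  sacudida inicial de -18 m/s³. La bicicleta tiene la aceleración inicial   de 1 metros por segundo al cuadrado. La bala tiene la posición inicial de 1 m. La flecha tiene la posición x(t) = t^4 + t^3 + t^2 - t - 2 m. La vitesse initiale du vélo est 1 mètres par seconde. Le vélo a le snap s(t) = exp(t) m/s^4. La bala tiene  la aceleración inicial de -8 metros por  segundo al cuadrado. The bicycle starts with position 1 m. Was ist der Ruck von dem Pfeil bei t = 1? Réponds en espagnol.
Para resolver esto, necesitamos tomar 3 derivadas de nuestra ecuación de la posición x(t) = t^4 + t^3 + t^2 - t - 2. Tomando d/dt de x(t), encontramos v(t) = 4·t^3 + 3·t^2 + 2·t - 1. Derivando la velocidad, obtenemos la aceleración: a(t) = 12·t^2 + 6·t + 2. La derivada de la aceleración da la sacudida: j(t) = 24·t + 6. De la ecuación de la sacudida j(t) = 24·t + 6, sustituimos t = 1 para obtener j = 30.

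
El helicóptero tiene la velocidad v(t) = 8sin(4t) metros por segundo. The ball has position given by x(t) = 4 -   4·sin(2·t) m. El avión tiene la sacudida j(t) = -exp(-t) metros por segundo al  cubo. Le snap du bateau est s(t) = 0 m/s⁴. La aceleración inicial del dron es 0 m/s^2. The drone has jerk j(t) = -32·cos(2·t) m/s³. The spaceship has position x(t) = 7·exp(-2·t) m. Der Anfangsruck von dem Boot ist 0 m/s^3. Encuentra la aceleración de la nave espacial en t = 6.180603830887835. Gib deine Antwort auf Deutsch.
Wir müssen unsere Gleichung für die Position x(t) = 7·exp(-2·t) 2-mal ableiten. Die Ableitung von der Position ergibt die Geschwindigkeit: v(t) = -14·exp(-2·t). Durch Ableiten von der Geschwindigkeit erhalten wir die Beschleunigung: a(t) = 28·exp(-2·t). Mit a(t) = 28·exp(-2·t) und Einsetzen von t = 6.180603830887835, finden wir a = 0.000119881937745832.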